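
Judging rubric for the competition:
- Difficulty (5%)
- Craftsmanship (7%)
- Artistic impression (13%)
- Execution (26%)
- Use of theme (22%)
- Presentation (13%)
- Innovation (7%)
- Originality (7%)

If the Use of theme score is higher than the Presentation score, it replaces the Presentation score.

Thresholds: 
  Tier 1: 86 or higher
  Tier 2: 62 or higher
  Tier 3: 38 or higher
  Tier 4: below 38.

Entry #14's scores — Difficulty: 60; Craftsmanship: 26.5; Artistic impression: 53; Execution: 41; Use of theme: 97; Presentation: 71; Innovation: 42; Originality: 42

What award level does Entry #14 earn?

Tier 2

Use of theme (97) > Presentation (71), so Presentation counts as 97.
Weighted total:
  Difficulty 60 × 0.05 = 3
  Craftsmanship 26.5 × 0.07 = 1.855
  Artistic impression 53 × 0.13 = 6.89
  Execution 41 × 0.26 = 10.66
  Use of theme 97 × 0.22 = 21.34
  Presentation 97 × 0.13 = 12.61
  Innovation 42 × 0.07 = 2.94
  Originality 42 × 0.07 = 2.94
Sum = 62.235
62.235 is ≥ 62 and < 86 → Tier 2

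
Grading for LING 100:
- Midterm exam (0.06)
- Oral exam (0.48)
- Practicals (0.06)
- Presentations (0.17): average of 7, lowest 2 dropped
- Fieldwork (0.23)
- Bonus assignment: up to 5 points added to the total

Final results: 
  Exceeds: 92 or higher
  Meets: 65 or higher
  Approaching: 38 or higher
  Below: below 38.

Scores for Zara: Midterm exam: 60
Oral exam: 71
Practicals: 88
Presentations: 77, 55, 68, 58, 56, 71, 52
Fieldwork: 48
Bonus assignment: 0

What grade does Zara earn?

Presentations: drop 52, 55 → average of remaining 5 = 330/5 = 66
Weighted total:
  Midterm exam 60 × 0.06 = 3.6
  Oral exam 71 × 0.48 = 34.08
  Practicals 88 × 0.06 = 5.28
  Presentations 66 × 0.17 = 11.22
  Fieldwork 48 × 0.23 = 11.04
Sum = 65.22
Bonus assignment: 65.22 + 0 = 65.22
65.22 is ≥ 65 and < 92 → Meets

Meets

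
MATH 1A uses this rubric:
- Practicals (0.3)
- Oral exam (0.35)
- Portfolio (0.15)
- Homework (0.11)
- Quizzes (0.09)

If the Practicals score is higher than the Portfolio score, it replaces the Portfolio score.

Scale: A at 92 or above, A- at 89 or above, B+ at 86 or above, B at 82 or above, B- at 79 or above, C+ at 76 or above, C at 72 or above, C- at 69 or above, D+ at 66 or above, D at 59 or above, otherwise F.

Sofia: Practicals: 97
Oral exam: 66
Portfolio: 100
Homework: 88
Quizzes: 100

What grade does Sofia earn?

Practicals (97) ≤ Portfolio (100), so Portfolio stays at 100.
Weighted total:
  Practicals 97 × 0.3 = 29.1
  Oral exam 66 × 0.35 = 23.1
  Portfolio 100 × 0.15 = 15
  Homework 88 × 0.11 = 9.68
  Quizzes 100 × 0.09 = 9
Sum = 85.88
85.88 is ≥ 82 and < 86 → B

B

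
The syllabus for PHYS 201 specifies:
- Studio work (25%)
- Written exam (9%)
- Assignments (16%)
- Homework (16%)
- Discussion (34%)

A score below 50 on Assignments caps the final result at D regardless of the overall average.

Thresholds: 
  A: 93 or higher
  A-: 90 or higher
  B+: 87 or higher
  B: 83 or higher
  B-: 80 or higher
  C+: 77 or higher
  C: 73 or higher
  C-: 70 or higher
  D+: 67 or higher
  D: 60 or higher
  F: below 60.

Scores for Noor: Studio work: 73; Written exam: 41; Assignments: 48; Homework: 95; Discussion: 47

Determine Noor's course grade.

D

Assignments score 48 < 50: minimum not met.
Weighted total:
  Studio work 73 × 0.25 = 18.25
  Written exam 41 × 0.09 = 3.69
  Assignments 48 × 0.16 = 7.68
  Homework 95 × 0.16 = 15.2
  Discussion 47 × 0.34 = 15.98
Sum = 60.8
60.8 would be D; cap at D applies → D.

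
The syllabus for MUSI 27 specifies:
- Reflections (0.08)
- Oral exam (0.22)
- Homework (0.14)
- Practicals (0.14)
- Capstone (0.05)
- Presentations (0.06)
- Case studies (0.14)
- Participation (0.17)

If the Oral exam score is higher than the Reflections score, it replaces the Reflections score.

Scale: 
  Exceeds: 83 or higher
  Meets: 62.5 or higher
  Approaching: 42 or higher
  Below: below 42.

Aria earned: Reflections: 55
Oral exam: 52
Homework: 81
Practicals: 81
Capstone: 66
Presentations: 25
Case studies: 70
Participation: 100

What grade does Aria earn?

Meets

Oral exam (52) ≤ Reflections (55), so Reflections stays at 55.
Weighted total:
  Reflections 55 × 0.08 = 4.4
  Oral exam 52 × 0.22 = 11.44
  Homework 81 × 0.14 = 11.34
  Practicals 81 × 0.14 = 11.34
  Capstone 66 × 0.05 = 3.3
  Presentations 25 × 0.06 = 1.5
  Case studies 70 × 0.14 = 9.8
  Participation 100 × 0.17 = 17
Sum = 70.12
70.12 is ≥ 62.5 and < 83 → Meets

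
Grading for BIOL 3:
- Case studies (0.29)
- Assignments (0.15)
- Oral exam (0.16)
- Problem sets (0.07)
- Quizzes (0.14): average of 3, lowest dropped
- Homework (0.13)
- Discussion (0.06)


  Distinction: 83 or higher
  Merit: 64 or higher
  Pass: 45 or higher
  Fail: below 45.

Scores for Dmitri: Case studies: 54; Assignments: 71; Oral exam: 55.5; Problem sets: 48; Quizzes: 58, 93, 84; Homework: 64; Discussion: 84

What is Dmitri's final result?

Quizzes: drop 58 → average of remaining 2 = 177/2 = 88.5
Weighted total:
  Case studies 54 × 0.29 = 15.66
  Assignments 71 × 0.15 = 10.65
  Oral exam 55.5 × 0.16 = 8.88
  Problem sets 48 × 0.07 = 3.36
  Quizzes 88.5 × 0.14 = 12.39
  Homework 64 × 0.13 = 8.32
  Discussion 84 × 0.06 = 5.04
Sum = 64.3
64.3 is ≥ 64 and < 83 → Merit

Merit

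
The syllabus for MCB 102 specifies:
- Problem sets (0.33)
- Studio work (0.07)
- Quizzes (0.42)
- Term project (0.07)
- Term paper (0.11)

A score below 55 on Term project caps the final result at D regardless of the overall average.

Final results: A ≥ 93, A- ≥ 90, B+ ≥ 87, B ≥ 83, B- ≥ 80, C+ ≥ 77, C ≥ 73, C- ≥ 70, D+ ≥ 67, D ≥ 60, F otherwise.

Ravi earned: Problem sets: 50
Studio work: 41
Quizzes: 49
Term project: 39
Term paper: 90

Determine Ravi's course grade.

F

Term project score 39 < 55: minimum not met.
Weighted total:
  Problem sets 50 × 0.33 = 16.5
  Studio work 41 × 0.07 = 2.87
  Quizzes 49 × 0.42 = 20.58
  Term project 39 × 0.07 = 2.73
  Term paper 90 × 0.11 = 9.9
Sum = 52.58
52.58 would be F; cap at D applies → F.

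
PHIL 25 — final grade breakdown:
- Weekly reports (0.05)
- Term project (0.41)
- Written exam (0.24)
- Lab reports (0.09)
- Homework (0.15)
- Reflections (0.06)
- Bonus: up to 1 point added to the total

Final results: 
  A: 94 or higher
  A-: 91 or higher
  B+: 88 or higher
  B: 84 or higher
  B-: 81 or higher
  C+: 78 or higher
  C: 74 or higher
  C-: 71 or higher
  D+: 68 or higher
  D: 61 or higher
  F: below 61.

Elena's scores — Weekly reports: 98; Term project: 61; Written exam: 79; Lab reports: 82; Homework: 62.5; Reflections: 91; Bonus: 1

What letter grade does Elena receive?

C-

Weighted total:
  Weekly reports 98 × 0.05 = 4.9
  Term project 61 × 0.41 = 25.01
  Written exam 79 × 0.24 = 18.96
  Lab reports 82 × 0.09 = 7.38
  Homework 62.5 × 0.15 = 9.375
  Reflections 91 × 0.06 = 5.46
Sum = 71.085
Bonus: 71.085 + 1 = 72.085
72.085 is ≥ 71 and < 74 → C-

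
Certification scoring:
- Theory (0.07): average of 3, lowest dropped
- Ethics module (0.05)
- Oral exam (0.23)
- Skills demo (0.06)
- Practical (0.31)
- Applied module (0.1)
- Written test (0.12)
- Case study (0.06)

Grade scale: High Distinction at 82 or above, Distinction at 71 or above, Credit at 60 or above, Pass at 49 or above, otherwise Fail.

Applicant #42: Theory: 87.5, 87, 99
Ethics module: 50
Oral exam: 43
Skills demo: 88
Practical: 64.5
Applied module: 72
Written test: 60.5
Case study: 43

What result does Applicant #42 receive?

Theory: drop 87 → average of remaining 2 = 186.5/2 = 93.25
Weighted total:
  Theory 93.25 × 0.07 = 6.5275
  Ethics module 50 × 0.05 = 2.5
  Oral exam 43 × 0.23 = 9.89
  Skills demo 88 × 0.06 = 5.28
  Practical 64.5 × 0.31 = 19.995
  Applied module 72 × 0.1 = 7.2
  Written test 60.5 × 0.12 = 7.26
  Case study 43 × 0.06 = 2.58
Sum = 61.2325
61.2325 is ≥ 60 and < 71 → Credit

Credit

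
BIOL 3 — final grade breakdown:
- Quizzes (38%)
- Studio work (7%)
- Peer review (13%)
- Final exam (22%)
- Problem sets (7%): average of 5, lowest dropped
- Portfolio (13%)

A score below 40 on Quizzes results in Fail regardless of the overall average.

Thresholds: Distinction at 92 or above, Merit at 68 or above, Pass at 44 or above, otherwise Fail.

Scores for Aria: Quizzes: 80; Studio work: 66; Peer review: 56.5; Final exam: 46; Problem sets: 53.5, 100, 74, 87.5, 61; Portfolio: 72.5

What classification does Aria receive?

Pass

Problem sets: drop 53.5 → average of remaining 4 = 322.5/4 = 80.625
Quizzes score 80 ≥ 40: minimum met.
Weighted total:
  Quizzes 80 × 0.38 = 30.4
  Studio work 66 × 0.07 = 4.62
  Peer review 56.5 × 0.13 = 7.345
  Final exam 46 × 0.22 = 10.12
  Problem sets 80.625 × 0.07 = 5.64375
  Portfolio 72.5 × 0.13 = 9.425
Sum = 67.55375
67.55375 is ≥ 44 and < 68 → Pass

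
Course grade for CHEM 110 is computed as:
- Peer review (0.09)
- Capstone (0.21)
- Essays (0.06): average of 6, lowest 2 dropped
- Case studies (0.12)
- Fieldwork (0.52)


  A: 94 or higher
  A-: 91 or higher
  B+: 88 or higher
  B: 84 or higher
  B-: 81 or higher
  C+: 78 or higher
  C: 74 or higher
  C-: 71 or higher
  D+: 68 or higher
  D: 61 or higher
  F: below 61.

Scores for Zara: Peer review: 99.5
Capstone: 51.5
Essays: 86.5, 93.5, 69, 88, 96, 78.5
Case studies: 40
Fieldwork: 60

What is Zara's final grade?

Essays: drop 69, 78.5 → average of remaining 4 = 364/4 = 91
Weighted total:
  Peer review 99.5 × 0.09 = 8.955
  Capstone 51.5 × 0.21 = 10.815
  Essays 91 × 0.06 = 5.46
  Case studies 40 × 0.12 = 4.8
  Fieldwork 60 × 0.52 = 31.2
Sum = 61.23
61.23 is ≥ 61 and < 68 → D

D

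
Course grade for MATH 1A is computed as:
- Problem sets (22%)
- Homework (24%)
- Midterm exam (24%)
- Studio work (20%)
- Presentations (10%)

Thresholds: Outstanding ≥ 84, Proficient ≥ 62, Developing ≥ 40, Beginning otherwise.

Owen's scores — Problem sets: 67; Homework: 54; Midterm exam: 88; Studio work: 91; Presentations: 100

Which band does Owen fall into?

Proficient

Weighted total:
  Problem sets 67 × 0.22 = 14.74
  Homework 54 × 0.24 = 12.96
  Midterm exam 88 × 0.24 = 21.12
  Studio work 91 × 0.2 = 18.2
  Presentations 100 × 0.1 = 10
Sum = 77.02
77.02 is ≥ 62 and < 84 → Proficient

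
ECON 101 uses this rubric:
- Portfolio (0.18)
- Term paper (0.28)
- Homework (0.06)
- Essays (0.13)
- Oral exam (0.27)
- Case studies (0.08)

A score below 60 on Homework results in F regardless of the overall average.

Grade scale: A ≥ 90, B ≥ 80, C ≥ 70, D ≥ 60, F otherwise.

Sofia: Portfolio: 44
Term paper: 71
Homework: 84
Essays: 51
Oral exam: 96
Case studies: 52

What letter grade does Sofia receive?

Homework score 84 ≥ 60: minimum met.
Weighted total:
  Portfolio 44 × 0.18 = 7.92
  Term paper 71 × 0.28 = 19.88
  Homework 84 × 0.06 = 5.04
  Essays 51 × 0.13 = 6.63
  Oral exam 96 × 0.27 = 25.92
  Case studies 52 × 0.08 = 4.16
Sum = 69.55
69.55 is ≥ 60 and < 70 → D

D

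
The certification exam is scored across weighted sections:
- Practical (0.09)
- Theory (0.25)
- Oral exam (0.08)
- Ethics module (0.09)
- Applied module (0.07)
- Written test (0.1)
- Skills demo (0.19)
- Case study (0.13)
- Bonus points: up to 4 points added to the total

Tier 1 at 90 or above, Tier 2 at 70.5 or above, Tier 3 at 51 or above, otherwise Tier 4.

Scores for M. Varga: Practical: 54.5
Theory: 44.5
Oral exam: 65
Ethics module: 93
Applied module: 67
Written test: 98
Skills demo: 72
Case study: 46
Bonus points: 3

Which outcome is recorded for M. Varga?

Tier 3

Weighted total:
  Practical 54.5 × 0.09 = 4.905
  Theory 44.5 × 0.25 = 11.125
  Oral exam 65 × 0.08 = 5.2
  Ethics module 93 × 0.09 = 8.37
  Applied module 67 × 0.07 = 4.69
  Written test 98 × 0.1 = 9.8
  Skills demo 72 × 0.19 = 13.68
  Case study 46 × 0.13 = 5.98
Sum = 63.75
Bonus points: 63.75 + 3 = 66.75
66.75 is ≥ 51 and < 70.5 → Tier 3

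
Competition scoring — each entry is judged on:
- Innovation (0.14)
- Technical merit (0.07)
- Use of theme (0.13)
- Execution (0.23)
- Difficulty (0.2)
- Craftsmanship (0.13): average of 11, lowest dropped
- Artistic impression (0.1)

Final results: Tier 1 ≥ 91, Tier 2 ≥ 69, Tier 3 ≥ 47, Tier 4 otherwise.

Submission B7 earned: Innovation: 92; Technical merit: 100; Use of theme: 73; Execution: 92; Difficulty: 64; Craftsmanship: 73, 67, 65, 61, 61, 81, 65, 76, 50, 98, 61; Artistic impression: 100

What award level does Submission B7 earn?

Craftsmanship: drop 50 → average of remaining 10 = 708/10 = 70.8
Weighted total:
  Innovation 92 × 0.14 = 12.88
  Technical merit 100 × 0.07 = 7
  Use of theme 73 × 0.13 = 9.49
  Execution 92 × 0.23 = 21.16
  Difficulty 64 × 0.2 = 12.8
  Craftsmanship 70.8 × 0.13 = 9.204
  Artistic impression 100 × 0.1 = 10
Sum = 82.534
82.534 is ≥ 69 and < 91 → Tier 2

Tier 2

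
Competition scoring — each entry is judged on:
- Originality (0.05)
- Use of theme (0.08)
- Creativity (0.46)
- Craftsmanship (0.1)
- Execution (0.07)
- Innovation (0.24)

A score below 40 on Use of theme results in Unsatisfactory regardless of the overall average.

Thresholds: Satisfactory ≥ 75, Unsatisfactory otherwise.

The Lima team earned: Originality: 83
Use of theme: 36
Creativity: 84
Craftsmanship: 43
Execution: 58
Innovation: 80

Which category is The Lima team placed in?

Use of theme score 36 < 40: minimum not met.
Weighted total:
  Originality 83 × 0.05 = 4.15
  Use of theme 36 × 0.08 = 2.88
  Creativity 84 × 0.46 = 38.64
  Craftsmanship 43 × 0.1 = 4.3
  Execution 58 × 0.07 = 4.06
  Innovation 80 × 0.24 = 19.2
Sum = 73.23
Because the Use of theme minimum was not met, the result is Unsatisfactory.

Unsatisfactory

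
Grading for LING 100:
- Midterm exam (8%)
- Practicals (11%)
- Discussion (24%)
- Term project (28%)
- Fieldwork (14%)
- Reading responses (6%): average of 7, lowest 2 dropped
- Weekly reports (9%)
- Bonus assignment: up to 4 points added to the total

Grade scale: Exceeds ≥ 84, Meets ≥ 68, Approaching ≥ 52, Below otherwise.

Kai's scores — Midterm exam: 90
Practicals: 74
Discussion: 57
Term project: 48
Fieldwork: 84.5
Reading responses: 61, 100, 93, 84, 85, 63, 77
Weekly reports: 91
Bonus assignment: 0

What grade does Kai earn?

Reading responses: drop 61, 63 → average of remaining 5 = 439/5 = 87.8
Weighted total:
  Midterm exam 90 × 0.08 = 7.2
  Practicals 74 × 0.11 = 8.14
  Discussion 57 × 0.24 = 13.68
  Term project 48 × 0.28 = 13.44
  Fieldwork 84.5 × 0.14 = 11.83
  Reading responses 87.8 × 0.06 = 5.268
  Weekly reports 91 × 0.09 = 8.19
Sum = 67.748
Bonus assignment: 67.748 + 0 = 67.748
67.748 is ≥ 52 and < 68 → Approaching

Approaching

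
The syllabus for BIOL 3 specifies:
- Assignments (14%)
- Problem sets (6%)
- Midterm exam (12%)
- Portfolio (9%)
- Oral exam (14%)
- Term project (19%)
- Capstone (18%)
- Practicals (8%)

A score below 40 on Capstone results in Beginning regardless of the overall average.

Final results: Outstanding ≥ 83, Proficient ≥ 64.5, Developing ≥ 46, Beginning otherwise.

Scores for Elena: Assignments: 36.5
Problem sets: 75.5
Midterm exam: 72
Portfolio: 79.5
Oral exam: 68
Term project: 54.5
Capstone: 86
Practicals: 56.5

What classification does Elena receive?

Proficient

Capstone score 86 ≥ 40: minimum met.
Weighted total:
  Assignments 36.5 × 0.14 = 5.11
  Problem sets 75.5 × 0.06 = 4.53
  Midterm exam 72 × 0.12 = 8.64
  Portfolio 79.5 × 0.09 = 7.155
  Oral exam 68 × 0.14 = 9.52
  Term project 54.5 × 0.19 = 10.355
  Capstone 86 × 0.18 = 15.48
  Practicals 56.5 × 0.08 = 4.52
Sum = 65.31
65.31 is ≥ 64.5 and < 83 → Proficient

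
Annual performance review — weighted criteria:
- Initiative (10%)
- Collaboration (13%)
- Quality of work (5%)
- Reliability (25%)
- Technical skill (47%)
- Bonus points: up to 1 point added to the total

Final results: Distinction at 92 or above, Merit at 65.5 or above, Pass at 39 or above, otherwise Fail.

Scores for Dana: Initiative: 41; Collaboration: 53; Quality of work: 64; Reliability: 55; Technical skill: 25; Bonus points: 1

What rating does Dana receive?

Weighted total:
  Initiative 41 × 0.1 = 4.1
  Collaboration 53 × 0.13 = 6.89
  Quality of work 64 × 0.05 = 3.2
  Reliability 55 × 0.25 = 13.75
  Technical skill 25 × 0.47 = 11.75
Sum = 39.69
Bonus points: 39.69 + 1 = 40.69
40.69 is ≥ 39 and < 65.5 → Pass

Pass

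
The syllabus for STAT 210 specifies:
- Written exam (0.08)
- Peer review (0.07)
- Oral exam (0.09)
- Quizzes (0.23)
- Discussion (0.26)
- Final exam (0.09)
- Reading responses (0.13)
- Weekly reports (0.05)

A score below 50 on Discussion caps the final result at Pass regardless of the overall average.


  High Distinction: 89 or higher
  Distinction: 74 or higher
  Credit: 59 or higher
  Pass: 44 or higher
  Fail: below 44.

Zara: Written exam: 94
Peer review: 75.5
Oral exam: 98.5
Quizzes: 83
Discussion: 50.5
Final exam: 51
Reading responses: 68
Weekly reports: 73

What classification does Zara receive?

Discussion score 50.5 ≥ 50: minimum met.
Weighted total:
  Written exam 94 × 0.08 = 7.52
  Peer review 75.5 × 0.07 = 5.285
  Oral exam 98.5 × 0.09 = 8.865
  Quizzes 83 × 0.23 = 19.09
  Discussion 50.5 × 0.26 = 13.13
  Final exam 51 × 0.09 = 4.59
  Reading responses 68 × 0.13 = 8.84
  Weekly reports 73 × 0.05 = 3.65
Sum = 70.97
70.97 is ≥ 59 and < 74 → Credit

Credit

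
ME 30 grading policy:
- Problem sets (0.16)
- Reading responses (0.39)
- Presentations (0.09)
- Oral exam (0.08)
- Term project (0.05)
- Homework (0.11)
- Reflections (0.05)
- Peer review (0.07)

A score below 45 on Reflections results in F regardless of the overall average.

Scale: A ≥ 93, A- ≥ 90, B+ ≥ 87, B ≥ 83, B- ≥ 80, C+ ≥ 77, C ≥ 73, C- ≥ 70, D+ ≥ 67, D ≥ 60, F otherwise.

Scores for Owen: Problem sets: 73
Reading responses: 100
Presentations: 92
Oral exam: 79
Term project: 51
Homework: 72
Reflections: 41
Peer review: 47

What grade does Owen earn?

F

Reflections score 41 < 45: minimum not met.
Weighted total:
  Problem sets 73 × 0.16 = 11.68
  Reading responses 100 × 0.39 = 39
  Presentations 92 × 0.09 = 8.28
  Oral exam 79 × 0.08 = 6.32
  Term project 51 × 0.05 = 2.55
  Homework 72 × 0.11 = 7.92
  Reflections 41 × 0.05 = 2.05
  Peer review 47 × 0.07 = 3.29
Sum = 81.09
Because the Reflections minimum was not met, the result is F.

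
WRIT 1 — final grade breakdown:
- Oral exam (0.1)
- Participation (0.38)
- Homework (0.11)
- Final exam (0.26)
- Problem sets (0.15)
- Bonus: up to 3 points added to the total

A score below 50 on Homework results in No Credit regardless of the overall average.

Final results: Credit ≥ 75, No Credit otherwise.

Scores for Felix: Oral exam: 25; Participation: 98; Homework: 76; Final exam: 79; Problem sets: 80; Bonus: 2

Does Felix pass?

Homework score 76 ≥ 50: minimum met.
Weighted total:
  Oral exam 25 × 0.1 = 2.5
  Participation 98 × 0.38 = 37.24
  Homework 76 × 0.11 = 8.36
  Final exam 79 × 0.26 = 20.54
  Problem sets 80 × 0.15 = 12
Sum = 80.64
Bonus: 80.64 + 2 = 82.64
82.64 ≥ 75 → Credit

Credit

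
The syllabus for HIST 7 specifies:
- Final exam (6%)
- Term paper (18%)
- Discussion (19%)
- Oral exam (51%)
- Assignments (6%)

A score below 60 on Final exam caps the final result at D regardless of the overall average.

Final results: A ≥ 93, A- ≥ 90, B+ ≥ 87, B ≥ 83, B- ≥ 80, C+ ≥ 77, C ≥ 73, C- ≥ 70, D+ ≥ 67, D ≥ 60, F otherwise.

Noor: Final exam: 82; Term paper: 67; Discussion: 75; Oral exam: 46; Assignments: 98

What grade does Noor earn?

Final exam score 82 ≥ 60: minimum met.
Weighted total:
  Final exam 82 × 0.06 = 4.92
  Term paper 67 × 0.18 = 12.06
  Discussion 75 × 0.19 = 14.25
  Oral exam 46 × 0.51 = 23.46
  Assignments 98 × 0.06 = 5.88
Sum = 60.57
60.57 is ≥ 60 and < 67 → D

D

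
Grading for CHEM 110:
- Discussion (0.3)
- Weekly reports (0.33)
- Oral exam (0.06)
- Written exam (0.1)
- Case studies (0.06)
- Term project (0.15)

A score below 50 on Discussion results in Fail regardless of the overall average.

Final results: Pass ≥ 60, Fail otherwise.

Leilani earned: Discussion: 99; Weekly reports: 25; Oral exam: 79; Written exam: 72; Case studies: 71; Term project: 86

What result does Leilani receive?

Discussion score 99 ≥ 50: minimum met.
Weighted total:
  Discussion 99 × 0.3 = 29.7
  Weekly reports 25 × 0.33 = 8.25
  Oral exam 79 × 0.06 = 4.74
  Written exam 72 × 0.1 = 7.2
  Case studies 71 × 0.06 = 4.26
  Term project 86 × 0.15 = 12.9
Sum = 67.05
67.05 ≥ 60 → Pass

Pass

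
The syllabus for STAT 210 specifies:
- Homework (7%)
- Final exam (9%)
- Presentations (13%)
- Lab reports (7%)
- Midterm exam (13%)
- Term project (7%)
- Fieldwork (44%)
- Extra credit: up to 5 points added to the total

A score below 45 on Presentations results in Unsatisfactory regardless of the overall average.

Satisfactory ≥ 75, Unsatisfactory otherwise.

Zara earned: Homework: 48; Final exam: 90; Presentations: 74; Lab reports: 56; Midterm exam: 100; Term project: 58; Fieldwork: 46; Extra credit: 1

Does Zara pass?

Presentations score 74 ≥ 45: minimum met.
Weighted total:
  Homework 48 × 0.07 = 3.36
  Final exam 90 × 0.09 = 8.1
  Presentations 74 × 0.13 = 9.62
  Lab reports 56 × 0.07 = 3.92
  Midterm exam 100 × 0.13 = 13
  Term project 58 × 0.07 = 4.06
  Fieldwork 46 × 0.44 = 20.24
Sum = 62.3
Extra credit: 62.3 + 1 = 63.3
63.3 < 75 → Unsatisfactory

Unsatisfactory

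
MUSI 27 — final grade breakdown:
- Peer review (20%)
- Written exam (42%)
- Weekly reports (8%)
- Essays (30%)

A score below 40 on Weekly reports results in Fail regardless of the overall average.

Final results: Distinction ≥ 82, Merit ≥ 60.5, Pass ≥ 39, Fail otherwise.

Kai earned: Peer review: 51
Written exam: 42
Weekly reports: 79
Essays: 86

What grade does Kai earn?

Weekly reports score 79 ≥ 40: minimum met.
Weighted total:
  Peer review 51 × 0.2 = 10.2
  Written exam 42 × 0.42 = 17.64
  Weekly reports 79 × 0.08 = 6.32
  Essays 86 × 0.3 = 25.8
Sum = 59.96
59.96 is ≥ 39 and < 60.5 → Pass

Pass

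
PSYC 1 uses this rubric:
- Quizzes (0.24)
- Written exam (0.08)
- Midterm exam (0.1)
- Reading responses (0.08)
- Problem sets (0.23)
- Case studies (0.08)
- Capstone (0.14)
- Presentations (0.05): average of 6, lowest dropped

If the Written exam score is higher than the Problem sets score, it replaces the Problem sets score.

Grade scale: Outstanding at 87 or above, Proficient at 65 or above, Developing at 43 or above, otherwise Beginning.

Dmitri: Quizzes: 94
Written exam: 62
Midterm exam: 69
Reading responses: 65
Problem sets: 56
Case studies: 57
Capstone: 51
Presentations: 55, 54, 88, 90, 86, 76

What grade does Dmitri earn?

Presentations: drop 54 → average of remaining 5 = 395/5 = 79
Written exam (62) > Problem sets (56), so Problem sets counts as 62.
Weighted total:
  Quizzes 94 × 0.24 = 22.56
  Written exam 62 × 0.08 = 4.96
  Midterm exam 69 × 0.1 = 6.9
  Reading responses 65 × 0.08 = 5.2
  Problem sets 62 × 0.23 = 14.26
  Case studies 57 × 0.08 = 4.56
  Capstone 51 × 0.14 = 7.14
  Presentations 79 × 0.05 = 3.95
Sum = 69.53
69.53 is ≥ 65 and < 87 → Proficient

Proficient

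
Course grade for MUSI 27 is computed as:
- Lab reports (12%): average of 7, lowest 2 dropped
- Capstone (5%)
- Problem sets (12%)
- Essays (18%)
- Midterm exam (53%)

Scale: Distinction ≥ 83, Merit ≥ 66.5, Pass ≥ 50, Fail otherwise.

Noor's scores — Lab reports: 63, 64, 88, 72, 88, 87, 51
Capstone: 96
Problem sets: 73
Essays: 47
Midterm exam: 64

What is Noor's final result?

Lab reports: drop 51, 63 → average of remaining 5 = 399/5 = 79.8
Weighted total:
  Lab reports 79.8 × 0.12 = 9.576
  Capstone 96 × 0.05 = 4.8
  Problem sets 73 × 0.12 = 8.76
  Essays 47 × 0.18 = 8.46
  Midterm exam 64 × 0.53 = 33.92
Sum = 65.516
65.516 is ≥ 50 and < 66.5 → Pass

Pass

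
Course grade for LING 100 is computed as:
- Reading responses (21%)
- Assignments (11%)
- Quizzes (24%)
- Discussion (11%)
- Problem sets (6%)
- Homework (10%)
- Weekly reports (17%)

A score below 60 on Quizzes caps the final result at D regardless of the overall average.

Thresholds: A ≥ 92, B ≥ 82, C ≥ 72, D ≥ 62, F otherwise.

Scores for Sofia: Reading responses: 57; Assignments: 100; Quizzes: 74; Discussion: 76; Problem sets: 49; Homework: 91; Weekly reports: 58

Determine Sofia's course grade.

Quizzes score 74 ≥ 60: minimum met.
Weighted total:
  Reading responses 57 × 0.21 = 11.97
  Assignments 100 × 0.11 = 11
  Quizzes 74 × 0.24 = 17.76
  Discussion 76 × 0.11 = 8.36
  Problem sets 49 × 0.06 = 2.94
  Homework 91 × 0.1 = 9.1
  Weekly reports 58 × 0.17 = 9.86
Sum = 70.99
70.99 is ≥ 62 and < 72 → D

D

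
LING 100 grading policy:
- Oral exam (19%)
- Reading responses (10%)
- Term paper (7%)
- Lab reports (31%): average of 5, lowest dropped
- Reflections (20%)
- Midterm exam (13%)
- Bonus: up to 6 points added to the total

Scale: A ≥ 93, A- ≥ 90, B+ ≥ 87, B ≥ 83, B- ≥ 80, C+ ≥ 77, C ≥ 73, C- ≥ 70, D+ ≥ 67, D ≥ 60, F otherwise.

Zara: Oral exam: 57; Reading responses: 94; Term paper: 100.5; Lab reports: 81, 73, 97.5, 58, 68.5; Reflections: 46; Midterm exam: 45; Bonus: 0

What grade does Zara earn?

Lab reports: drop 58 → average of remaining 4 = 320/4 = 80
Weighted total:
  Oral exam 57 × 0.19 = 10.83
  Reading responses 94 × 0.1 = 9.4
  Term paper 100.5 × 0.07 = 7.035
  Lab reports 80 × 0.31 = 24.8
  Reflections 46 × 0.2 = 9.2
  Midterm exam 45 × 0.13 = 5.85
Sum = 67.115
Bonus: 67.115 + 0 = 67.115
67.115 is ≥ 67 and < 70 → D+

D+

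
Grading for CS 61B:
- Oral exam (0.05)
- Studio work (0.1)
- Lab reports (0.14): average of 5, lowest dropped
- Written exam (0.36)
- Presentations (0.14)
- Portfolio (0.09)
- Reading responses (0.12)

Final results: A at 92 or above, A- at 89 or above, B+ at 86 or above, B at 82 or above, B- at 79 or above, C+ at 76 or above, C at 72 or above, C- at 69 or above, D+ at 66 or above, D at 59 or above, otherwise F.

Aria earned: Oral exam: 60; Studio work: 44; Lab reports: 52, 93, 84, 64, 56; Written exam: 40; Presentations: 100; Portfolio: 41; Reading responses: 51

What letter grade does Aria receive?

Lab reports: drop 52 → average of remaining 4 = 297/4 = 74.25
Weighted total:
  Oral exam 60 × 0.05 = 3
  Studio work 44 × 0.1 = 4.4
  Lab reports 74.25 × 0.14 = 10.395
  Written exam 40 × 0.36 = 14.4
  Presentations 100 × 0.14 = 14
  Portfolio 41 × 0.09 = 3.69
  Reading responses 51 × 0.12 = 6.12
Sum = 56.005
56.005 < 59 → F

F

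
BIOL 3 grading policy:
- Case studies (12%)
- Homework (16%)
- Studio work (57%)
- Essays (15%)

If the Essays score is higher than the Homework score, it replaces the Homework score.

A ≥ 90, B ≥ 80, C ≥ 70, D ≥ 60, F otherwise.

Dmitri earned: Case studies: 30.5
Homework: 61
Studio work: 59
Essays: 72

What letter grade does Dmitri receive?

F

Essays (72) > Homework (61), so Homework counts as 72.
Weighted total:
  Case studies 30.5 × 0.12 = 3.66
  Homework 72 × 0.16 = 11.52
  Studio work 59 × 0.57 = 33.63
  Essays 72 × 0.15 = 10.8
Sum = 59.61
59.61 < 60 → F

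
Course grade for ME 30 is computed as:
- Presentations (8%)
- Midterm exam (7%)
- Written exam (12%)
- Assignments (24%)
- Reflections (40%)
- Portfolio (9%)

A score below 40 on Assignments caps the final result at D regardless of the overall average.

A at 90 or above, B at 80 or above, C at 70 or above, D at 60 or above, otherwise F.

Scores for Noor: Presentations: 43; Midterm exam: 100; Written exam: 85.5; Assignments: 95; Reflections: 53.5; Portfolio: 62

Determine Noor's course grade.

C

Assignments score 95 ≥ 40: minimum met.
Weighted total:
  Presentations 43 × 0.08 = 3.44
  Midterm exam 100 × 0.07 = 7
  Written exam 85.5 × 0.12 = 10.26
  Assignments 95 × 0.24 = 22.8
  Reflections 53.5 × 0.4 = 21.4
  Portfolio 62 × 0.09 = 5.58
Sum = 70.48
70.48 is ≥ 70 and < 80 → C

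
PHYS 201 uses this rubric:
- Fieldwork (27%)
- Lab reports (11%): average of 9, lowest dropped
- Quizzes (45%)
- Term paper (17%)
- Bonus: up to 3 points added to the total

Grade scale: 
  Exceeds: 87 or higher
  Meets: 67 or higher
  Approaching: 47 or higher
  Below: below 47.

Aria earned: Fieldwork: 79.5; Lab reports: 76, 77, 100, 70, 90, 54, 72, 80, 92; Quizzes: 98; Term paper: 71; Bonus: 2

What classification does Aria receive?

Exceeds

Lab reports: drop 54 → average of remaining 8 = 657/8 = 82.125
Weighted total:
  Fieldwork 79.5 × 0.27 = 21.465
  Lab reports 82.125 × 0.11 = 9.03375
  Quizzes 98 × 0.45 = 44.1
  Term paper 71 × 0.17 = 12.07
Sum = 86.66875
Bonus: 86.66875 + 2 = 88.66875
88.66875 ≥ 87 → Exceeds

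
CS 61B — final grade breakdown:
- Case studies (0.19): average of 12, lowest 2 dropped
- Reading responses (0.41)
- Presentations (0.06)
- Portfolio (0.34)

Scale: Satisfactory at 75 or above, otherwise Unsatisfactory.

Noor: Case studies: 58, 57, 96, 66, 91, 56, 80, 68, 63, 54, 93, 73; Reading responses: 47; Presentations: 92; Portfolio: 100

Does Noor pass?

Unsatisfactory

Case studies: drop 54, 56 → average of remaining 10 = 745/10 = 74.5
Weighted total:
  Case studies 74.5 × 0.19 = 14.155
  Reading responses 47 × 0.41 = 19.27
  Presentations 92 × 0.06 = 5.52
  Portfolio 100 × 0.34 = 34
Sum = 72.945
72.945 < 75 → Unsatisfactory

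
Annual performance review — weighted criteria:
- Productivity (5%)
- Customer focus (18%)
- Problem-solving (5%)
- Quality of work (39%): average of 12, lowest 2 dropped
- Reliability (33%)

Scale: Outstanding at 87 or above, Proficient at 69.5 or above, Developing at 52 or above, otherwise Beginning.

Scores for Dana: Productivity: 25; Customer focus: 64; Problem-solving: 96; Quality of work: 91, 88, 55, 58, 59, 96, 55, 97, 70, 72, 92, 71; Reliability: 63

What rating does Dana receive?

Quality of work: drop 55, 55 → average of remaining 10 = 794/10 = 79.4
Weighted total:
  Productivity 25 × 0.05 = 1.25
  Customer focus 64 × 0.18 = 11.52
  Problem-solving 96 × 0.05 = 4.8
  Quality of work 79.4 × 0.39 = 30.966
  Reliability 63 × 0.33 = 20.79
Sum = 69.326
69.326 is ≥ 52 and < 69.5 → Developing

Developing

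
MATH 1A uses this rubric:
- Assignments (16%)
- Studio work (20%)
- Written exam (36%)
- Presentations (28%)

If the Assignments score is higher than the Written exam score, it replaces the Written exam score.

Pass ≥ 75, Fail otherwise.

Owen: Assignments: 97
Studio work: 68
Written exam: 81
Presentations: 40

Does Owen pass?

Pass

Assignments (97) > Written exam (81), so Written exam counts as 97.
Weighted total:
  Assignments 97 × 0.16 = 15.52
  Studio work 68 × 0.2 = 13.6
  Written exam 97 × 0.36 = 34.92
  Presentations 40 × 0.28 = 11.2
Sum = 75.24
75.24 ≥ 75 → Pass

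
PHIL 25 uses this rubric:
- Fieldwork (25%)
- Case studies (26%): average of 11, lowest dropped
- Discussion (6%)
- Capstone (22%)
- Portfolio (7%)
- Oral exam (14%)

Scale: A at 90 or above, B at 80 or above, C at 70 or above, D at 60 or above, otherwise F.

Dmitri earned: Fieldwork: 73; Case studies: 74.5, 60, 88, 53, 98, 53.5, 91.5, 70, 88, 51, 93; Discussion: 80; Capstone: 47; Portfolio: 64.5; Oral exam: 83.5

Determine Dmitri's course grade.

D

Case studies: drop 51 → average of remaining 10 = 769.5/10 = 76.95
Weighted total:
  Fieldwork 73 × 0.25 = 18.25
  Case studies 76.95 × 0.26 = 20.007
  Discussion 80 × 0.06 = 4.8
  Capstone 47 × 0.22 = 10.34
  Portfolio 64.5 × 0.07 = 4.515
  Oral exam 83.5 × 0.14 = 11.69
Sum = 69.602
69.602 is ≥ 60 and < 70 → D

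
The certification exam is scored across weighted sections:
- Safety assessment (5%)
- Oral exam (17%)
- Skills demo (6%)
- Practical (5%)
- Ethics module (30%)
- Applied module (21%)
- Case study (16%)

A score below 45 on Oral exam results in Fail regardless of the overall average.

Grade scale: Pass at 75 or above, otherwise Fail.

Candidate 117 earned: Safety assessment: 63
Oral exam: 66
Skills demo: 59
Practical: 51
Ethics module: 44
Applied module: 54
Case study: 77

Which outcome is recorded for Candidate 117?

Fail

Oral exam score 66 ≥ 45: minimum met.
Weighted total:
  Safety assessment 63 × 0.05 = 3.15
  Oral exam 66 × 0.17 = 11.22
  Skills demo 59 × 0.06 = 3.54
  Practical 51 × 0.05 = 2.55
  Ethics module 44 × 0.3 = 13.2
  Applied module 54 × 0.21 = 11.34
  Case study 77 × 0.16 = 12.32
Sum = 57.32
57.32 < 75 → Fail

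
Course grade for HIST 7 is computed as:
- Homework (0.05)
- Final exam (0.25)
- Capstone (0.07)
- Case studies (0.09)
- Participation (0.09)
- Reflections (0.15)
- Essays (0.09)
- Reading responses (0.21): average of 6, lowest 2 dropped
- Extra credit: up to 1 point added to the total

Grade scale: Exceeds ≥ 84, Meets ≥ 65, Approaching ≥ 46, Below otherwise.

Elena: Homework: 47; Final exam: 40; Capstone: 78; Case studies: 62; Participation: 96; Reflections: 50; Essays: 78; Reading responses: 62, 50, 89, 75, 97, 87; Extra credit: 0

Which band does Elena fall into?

Approaching

Reading responses: drop 50, 62 → average of remaining 4 = 348/4 = 87
Weighted total:
  Homework 47 × 0.05 = 2.35
  Final exam 40 × 0.25 = 10
  Capstone 78 × 0.07 = 5.46
  Case studies 62 × 0.09 = 5.58
  Participation 96 × 0.09 = 8.64
  Reflections 50 × 0.15 = 7.5
  Essays 78 × 0.09 = 7.02
  Reading responses 87 × 0.21 = 18.27
Sum = 64.82
Extra credit: 64.82 + 0 = 64.82
64.82 is ≥ 46 and < 65 → Approaching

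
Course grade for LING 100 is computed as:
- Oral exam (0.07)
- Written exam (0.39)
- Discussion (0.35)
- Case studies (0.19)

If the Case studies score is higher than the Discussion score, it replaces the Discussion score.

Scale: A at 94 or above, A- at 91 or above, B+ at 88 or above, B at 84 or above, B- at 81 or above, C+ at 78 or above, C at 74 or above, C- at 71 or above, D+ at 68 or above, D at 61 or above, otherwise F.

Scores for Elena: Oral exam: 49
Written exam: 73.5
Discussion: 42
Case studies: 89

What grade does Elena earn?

Case studies (89) > Discussion (42), so Discussion counts as 89.
Weighted total:
  Oral exam 49 × 0.07 = 3.43
  Written exam 73.5 × 0.39 = 28.665
  Discussion 89 × 0.35 = 31.15
  Case studies 89 × 0.19 = 16.91
Sum = 80.155
80.155 is ≥ 78 and < 81 → C+

C+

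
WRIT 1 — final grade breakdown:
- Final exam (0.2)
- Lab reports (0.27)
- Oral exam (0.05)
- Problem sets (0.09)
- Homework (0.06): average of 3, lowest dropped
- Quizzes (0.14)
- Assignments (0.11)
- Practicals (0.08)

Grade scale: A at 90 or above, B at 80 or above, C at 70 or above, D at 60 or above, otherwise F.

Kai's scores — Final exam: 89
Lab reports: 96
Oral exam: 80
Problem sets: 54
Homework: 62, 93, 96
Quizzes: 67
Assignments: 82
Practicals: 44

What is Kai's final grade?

B

Homework: drop 62 → average of remaining 2 = 189/2 = 94.5
Weighted total:
  Final exam 89 × 0.2 = 17.8
  Lab reports 96 × 0.27 = 25.92
  Oral exam 80 × 0.05 = 4
  Problem sets 54 × 0.09 = 4.86
  Homework 94.5 × 0.06 = 5.67
  Quizzes 67 × 0.14 = 9.38
  Assignments 82 × 0.11 = 9.02
  Practicals 44 × 0.08 = 3.52
Sum = 80.17
80.17 is ≥ 80 and < 90 → B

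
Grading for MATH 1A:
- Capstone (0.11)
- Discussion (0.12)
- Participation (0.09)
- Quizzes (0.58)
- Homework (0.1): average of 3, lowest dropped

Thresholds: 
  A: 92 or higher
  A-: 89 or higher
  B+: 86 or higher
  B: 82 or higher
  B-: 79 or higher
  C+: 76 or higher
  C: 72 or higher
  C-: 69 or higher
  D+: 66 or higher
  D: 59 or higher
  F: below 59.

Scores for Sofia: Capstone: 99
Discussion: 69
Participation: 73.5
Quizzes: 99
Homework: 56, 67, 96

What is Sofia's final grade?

A-

Homework: drop 56 → average of remaining 2 = 163/2 = 81.5
Weighted total:
  Capstone 99 × 0.11 = 10.89
  Discussion 69 × 0.12 = 8.28
  Participation 73.5 × 0.09 = 6.615
  Quizzes 99 × 0.58 = 57.42
  Homework 81.5 × 0.1 = 8.15
Sum = 91.355
91.355 is ≥ 89 and < 92 → A-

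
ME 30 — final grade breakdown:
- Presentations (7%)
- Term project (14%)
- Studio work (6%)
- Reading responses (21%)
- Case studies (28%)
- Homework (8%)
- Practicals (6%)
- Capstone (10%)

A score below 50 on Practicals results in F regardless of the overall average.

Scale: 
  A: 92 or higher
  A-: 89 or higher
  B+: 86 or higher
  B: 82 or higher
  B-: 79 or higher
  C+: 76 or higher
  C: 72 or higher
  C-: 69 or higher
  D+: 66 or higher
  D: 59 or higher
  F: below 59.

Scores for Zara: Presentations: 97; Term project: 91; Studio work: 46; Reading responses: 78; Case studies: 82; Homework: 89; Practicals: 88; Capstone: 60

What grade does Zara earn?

Practicals score 88 ≥ 50: minimum met.
Weighted total:
  Presentations 97 × 0.07 = 6.79
  Term project 91 × 0.14 = 12.74
  Studio work 46 × 0.06 = 2.76
  Reading responses 78 × 0.21 = 16.38
  Case studies 82 × 0.28 = 22.96
  Homework 89 × 0.08 = 7.12
  Practicals 88 × 0.06 = 5.28
  Capstone 60 × 0.1 = 6
Sum = 80.03
80.03 is ≥ 79 and < 82 → B-

B-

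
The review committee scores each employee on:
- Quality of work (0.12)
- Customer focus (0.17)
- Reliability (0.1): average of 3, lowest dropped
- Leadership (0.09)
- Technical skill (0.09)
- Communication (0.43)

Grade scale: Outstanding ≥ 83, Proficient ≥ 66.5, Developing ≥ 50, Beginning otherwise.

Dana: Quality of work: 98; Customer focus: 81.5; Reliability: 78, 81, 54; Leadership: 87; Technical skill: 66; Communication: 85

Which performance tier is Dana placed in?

Outstanding

Reliability: drop 54 → average of remaining 2 = 159/2 = 79.5
Weighted total:
  Quality of work 98 × 0.12 = 11.76
  Customer focus 81.5 × 0.17 = 13.855
  Reliability 79.5 × 0.1 = 7.95
  Leadership 87 × 0.09 = 7.83
  Technical skill 66 × 0.09 = 5.94
  Communication 85 × 0.43 = 36.55
Sum = 83.885
83.885 ≥ 83 → Outstanding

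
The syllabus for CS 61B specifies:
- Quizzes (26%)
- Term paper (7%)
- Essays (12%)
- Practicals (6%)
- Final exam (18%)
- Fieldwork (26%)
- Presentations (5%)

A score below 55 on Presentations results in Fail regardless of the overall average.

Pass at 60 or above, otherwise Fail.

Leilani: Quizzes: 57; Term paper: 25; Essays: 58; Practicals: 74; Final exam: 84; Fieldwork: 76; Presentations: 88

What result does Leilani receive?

Pass

Presentations score 88 ≥ 55: minimum met.
Weighted total:
  Quizzes 57 × 0.26 = 14.82
  Term paper 25 × 0.07 = 1.75
  Essays 58 × 0.12 = 6.96
  Practicals 74 × 0.06 = 4.44
  Final exam 84 × 0.18 = 15.12
  Fieldwork 76 × 0.26 = 19.76
  Presentations 88 × 0.05 = 4.4
Sum = 67.25
67.25 ≥ 60 → Pass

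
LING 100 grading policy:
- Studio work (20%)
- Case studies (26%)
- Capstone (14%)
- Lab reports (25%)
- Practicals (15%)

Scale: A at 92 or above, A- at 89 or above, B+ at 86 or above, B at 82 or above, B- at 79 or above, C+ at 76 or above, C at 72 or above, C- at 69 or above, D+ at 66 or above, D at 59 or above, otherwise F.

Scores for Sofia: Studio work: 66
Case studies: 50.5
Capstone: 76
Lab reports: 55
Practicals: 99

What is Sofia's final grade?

Weighted total:
  Studio work 66 × 0.2 = 13.2
  Case studies 50.5 × 0.26 = 13.13
  Capstone 76 × 0.14 = 10.64
  Lab reports 55 × 0.25 = 13.75
  Practicals 99 × 0.15 = 14.85
Sum = 65.57
65.57 is ≥ 59 and < 66 → D

D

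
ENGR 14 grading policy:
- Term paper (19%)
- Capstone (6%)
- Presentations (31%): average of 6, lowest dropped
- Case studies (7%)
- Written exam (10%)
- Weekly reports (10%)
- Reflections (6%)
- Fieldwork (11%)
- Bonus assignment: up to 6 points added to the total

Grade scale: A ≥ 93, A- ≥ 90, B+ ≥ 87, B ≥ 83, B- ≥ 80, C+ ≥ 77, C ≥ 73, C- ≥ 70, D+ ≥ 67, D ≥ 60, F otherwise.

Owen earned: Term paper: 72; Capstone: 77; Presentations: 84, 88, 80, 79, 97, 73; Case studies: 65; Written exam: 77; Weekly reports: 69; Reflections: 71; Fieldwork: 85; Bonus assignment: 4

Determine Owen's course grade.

Presentations: drop 73 → average of remaining 5 = 428/5 = 85.6
Weighted total:
  Term paper 72 × 0.19 = 13.68
  Capstone 77 × 0.06 = 4.62
  Presentations 85.6 × 0.31 = 26.536
  Case studies 65 × 0.07 = 4.55
  Written exam 77 × 0.1 = 7.7
  Weekly reports 69 × 0.1 = 6.9
  Reflections 71 × 0.06 = 4.26
  Fieldwork 85 × 0.11 = 9.35
Sum = 77.596
Bonus assignment: 77.596 + 4 = 81.596
81.596 is ≥ 80 and < 83 → B-

B-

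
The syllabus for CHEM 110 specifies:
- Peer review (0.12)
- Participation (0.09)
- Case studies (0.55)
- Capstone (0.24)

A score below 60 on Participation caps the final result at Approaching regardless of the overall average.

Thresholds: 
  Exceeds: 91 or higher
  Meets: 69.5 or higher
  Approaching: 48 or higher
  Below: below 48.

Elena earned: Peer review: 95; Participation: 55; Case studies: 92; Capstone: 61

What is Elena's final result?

Participation score 55 < 60: minimum not met.
Weighted total:
  Peer review 95 × 0.12 = 11.4
  Participation 55 × 0.09 = 4.95
  Case studies 92 × 0.55 = 50.6
  Capstone 61 × 0.24 = 14.64
Sum = 81.59
81.59 would be Meets; cap at Approaching applies → Approaching.

Approaching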